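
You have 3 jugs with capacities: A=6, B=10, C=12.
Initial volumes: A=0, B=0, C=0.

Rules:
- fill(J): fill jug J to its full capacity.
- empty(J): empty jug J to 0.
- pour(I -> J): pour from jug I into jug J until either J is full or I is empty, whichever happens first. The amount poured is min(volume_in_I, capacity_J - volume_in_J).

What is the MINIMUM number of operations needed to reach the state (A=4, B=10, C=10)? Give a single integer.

BFS from (A=0, B=0, C=0). One shortest path:
  1. fill(B) -> (A=0 B=10 C=0)
  2. pour(B -> A) -> (A=6 B=4 C=0)
  3. empty(A) -> (A=0 B=4 C=0)
  4. pour(B -> A) -> (A=4 B=0 C=0)
  5. fill(B) -> (A=4 B=10 C=0)
  6. pour(B -> C) -> (A=4 B=0 C=10)
  7. fill(B) -> (A=4 B=10 C=10)
Reached target in 7 moves.

Answer: 7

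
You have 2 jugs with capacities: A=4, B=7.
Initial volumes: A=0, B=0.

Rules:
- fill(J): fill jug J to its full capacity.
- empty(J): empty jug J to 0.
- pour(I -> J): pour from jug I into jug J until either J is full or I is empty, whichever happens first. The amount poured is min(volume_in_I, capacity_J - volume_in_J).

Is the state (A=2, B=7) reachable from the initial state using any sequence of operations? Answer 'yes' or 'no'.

BFS from (A=0, B=0):
  1. fill(A) -> (A=4 B=0)
  2. pour(A -> B) -> (A=0 B=4)
  3. fill(A) -> (A=4 B=4)
  4. pour(A -> B) -> (A=1 B=7)
  5. empty(B) -> (A=1 B=0)
  6. pour(A -> B) -> (A=0 B=1)
  7. fill(A) -> (A=4 B=1)
  8. pour(A -> B) -> (A=0 B=5)
  9. fill(A) -> (A=4 B=5)
  10. pour(A -> B) -> (A=2 B=7)
Target reached → yes.

Answer: yes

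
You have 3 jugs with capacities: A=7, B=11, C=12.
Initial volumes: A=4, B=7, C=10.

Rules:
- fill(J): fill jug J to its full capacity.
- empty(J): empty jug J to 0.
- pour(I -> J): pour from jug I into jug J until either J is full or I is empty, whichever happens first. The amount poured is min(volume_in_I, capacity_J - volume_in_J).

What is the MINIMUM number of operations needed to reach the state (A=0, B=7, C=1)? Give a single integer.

Answer: 6

Derivation:
BFS from (A=4, B=7, C=10). One shortest path:
  1. fill(A) -> (A=7 B=7 C=10)
  2. empty(B) -> (A=7 B=0 C=10)
  3. fill(C) -> (A=7 B=0 C=12)
  4. pour(C -> B) -> (A=7 B=11 C=1)
  5. empty(B) -> (A=7 B=0 C=1)
  6. pour(A -> B) -> (A=0 B=7 C=1)
Reached target in 6 moves.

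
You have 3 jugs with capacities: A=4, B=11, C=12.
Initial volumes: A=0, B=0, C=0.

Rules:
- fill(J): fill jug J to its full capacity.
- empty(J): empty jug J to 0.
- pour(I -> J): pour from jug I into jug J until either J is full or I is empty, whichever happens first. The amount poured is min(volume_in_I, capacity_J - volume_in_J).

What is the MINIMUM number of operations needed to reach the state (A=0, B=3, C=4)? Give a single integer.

BFS from (A=0, B=0, C=0). One shortest path:
  1. fill(B) -> (A=0 B=11 C=0)
  2. pour(B -> A) -> (A=4 B=7 C=0)
  3. empty(A) -> (A=0 B=7 C=0)
  4. pour(B -> A) -> (A=4 B=3 C=0)
  5. pour(A -> C) -> (A=0 B=3 C=4)
Reached target in 5 moves.

Answer: 5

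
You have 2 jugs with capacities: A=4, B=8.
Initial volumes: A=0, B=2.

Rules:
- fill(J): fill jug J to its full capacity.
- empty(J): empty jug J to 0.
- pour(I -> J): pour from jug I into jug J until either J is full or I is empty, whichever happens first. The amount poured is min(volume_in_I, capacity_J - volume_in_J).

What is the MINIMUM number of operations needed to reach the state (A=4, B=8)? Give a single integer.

BFS from (A=0, B=2). One shortest path:
  1. fill(A) -> (A=4 B=2)
  2. fill(B) -> (A=4 B=8)
Reached target in 2 moves.

Answer: 2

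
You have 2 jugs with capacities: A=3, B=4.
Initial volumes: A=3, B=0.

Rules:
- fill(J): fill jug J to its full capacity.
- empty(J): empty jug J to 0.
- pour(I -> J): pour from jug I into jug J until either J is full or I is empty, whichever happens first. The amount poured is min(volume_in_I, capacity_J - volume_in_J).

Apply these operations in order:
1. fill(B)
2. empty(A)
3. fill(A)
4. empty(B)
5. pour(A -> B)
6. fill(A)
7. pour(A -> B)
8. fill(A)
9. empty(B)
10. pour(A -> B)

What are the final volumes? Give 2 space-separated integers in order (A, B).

Step 1: fill(B) -> (A=3 B=4)
Step 2: empty(A) -> (A=0 B=4)
Step 3: fill(A) -> (A=3 B=4)
Step 4: empty(B) -> (A=3 B=0)
Step 5: pour(A -> B) -> (A=0 B=3)
Step 6: fill(A) -> (A=3 B=3)
Step 7: pour(A -> B) -> (A=2 B=4)
Step 8: fill(A) -> (A=3 B=4)
Step 9: empty(B) -> (A=3 B=0)
Step 10: pour(A -> B) -> (A=0 B=3)

Answer: 0 3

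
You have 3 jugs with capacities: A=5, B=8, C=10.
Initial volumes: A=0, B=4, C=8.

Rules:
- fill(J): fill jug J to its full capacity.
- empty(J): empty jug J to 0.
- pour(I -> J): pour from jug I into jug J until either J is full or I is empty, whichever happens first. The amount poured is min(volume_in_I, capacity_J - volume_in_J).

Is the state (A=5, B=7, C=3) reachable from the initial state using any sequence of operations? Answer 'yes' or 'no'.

BFS from (A=0, B=4, C=8):
  1. pour(B -> A) -> (A=4 B=0 C=8)
  2. fill(B) -> (A=4 B=8 C=8)
  3. pour(B -> A) -> (A=5 B=7 C=8)
  4. empty(A) -> (A=0 B=7 C=8)
  5. pour(C -> A) -> (A=5 B=7 C=3)
Target reached → yes.

Answer: yes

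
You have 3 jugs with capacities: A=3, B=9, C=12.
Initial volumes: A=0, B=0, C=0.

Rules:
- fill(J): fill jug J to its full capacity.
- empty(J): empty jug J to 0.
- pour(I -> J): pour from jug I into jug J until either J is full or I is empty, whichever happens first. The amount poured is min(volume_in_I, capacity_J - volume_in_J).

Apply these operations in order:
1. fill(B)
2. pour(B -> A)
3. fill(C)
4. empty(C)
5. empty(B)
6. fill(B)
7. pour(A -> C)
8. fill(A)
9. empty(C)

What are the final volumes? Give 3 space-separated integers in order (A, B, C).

Answer: 3 9 0

Derivation:
Step 1: fill(B) -> (A=0 B=9 C=0)
Step 2: pour(B -> A) -> (A=3 B=6 C=0)
Step 3: fill(C) -> (A=3 B=6 C=12)
Step 4: empty(C) -> (A=3 B=6 C=0)
Step 5: empty(B) -> (A=3 B=0 C=0)
Step 6: fill(B) -> (A=3 B=9 C=0)
Step 7: pour(A -> C) -> (A=0 B=9 C=3)
Step 8: fill(A) -> (A=3 B=9 C=3)
Step 9: empty(C) -> (A=3 B=9 C=0)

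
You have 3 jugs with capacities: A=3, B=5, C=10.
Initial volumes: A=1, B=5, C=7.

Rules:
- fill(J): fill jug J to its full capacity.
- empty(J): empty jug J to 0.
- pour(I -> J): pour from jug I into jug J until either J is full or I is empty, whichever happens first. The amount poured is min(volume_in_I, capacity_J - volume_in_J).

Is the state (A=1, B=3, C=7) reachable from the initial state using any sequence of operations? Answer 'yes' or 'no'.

BFS explored all 192 reachable states.
Reachable set includes: (0,0,0), (0,0,1), (0,0,2), (0,0,3), (0,0,4), (0,0,5), (0,0,6), (0,0,7), (0,0,8), (0,0,9), (0,0,10), (0,1,0) ...
Target (A=1, B=3, C=7) not in reachable set → no.

Answer: no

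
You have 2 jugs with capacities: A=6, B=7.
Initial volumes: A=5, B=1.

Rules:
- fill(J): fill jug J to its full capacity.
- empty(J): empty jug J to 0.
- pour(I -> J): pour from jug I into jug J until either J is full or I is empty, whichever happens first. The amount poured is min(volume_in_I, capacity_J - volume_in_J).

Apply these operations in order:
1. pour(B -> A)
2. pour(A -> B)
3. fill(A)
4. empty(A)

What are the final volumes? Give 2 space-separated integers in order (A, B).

Answer: 0 6

Derivation:
Step 1: pour(B -> A) -> (A=6 B=0)
Step 2: pour(A -> B) -> (A=0 B=6)
Step 3: fill(A) -> (A=6 B=6)
Step 4: empty(A) -> (A=0 B=6)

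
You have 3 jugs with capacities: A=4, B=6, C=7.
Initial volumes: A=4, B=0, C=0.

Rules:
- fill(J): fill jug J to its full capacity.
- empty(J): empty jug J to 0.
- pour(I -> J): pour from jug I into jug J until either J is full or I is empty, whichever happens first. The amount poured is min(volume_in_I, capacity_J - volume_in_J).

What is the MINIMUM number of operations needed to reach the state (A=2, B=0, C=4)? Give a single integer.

Answer: 5

Derivation:
BFS from (A=4, B=0, C=0). One shortest path:
  1. empty(A) -> (A=0 B=0 C=0)
  2. fill(B) -> (A=0 B=6 C=0)
  3. pour(B -> A) -> (A=4 B=2 C=0)
  4. pour(A -> C) -> (A=0 B=2 C=4)
  5. pour(B -> A) -> (A=2 B=0 C=4)
Reached target in 5 moves.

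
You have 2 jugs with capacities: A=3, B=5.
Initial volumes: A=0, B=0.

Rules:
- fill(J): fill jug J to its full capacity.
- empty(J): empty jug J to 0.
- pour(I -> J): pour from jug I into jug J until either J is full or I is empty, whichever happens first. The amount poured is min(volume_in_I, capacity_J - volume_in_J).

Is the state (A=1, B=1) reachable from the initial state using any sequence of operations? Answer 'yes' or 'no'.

BFS explored all 16 reachable states.
Reachable set includes: (0,0), (0,1), (0,2), (0,3), (0,4), (0,5), (1,0), (1,5), (2,0), (2,5), (3,0), (3,1) ...
Target (A=1, B=1) not in reachable set → no.

Answer: no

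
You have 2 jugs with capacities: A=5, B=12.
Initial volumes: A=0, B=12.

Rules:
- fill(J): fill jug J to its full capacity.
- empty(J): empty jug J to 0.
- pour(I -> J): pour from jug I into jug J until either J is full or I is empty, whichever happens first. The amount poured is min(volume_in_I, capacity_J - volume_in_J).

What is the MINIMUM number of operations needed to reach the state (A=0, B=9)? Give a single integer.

Answer: 8

Derivation:
BFS from (A=0, B=12). One shortest path:
  1. pour(B -> A) -> (A=5 B=7)
  2. empty(A) -> (A=0 B=7)
  3. pour(B -> A) -> (A=5 B=2)
  4. empty(A) -> (A=0 B=2)
  5. pour(B -> A) -> (A=2 B=0)
  6. fill(B) -> (A=2 B=12)
  7. pour(B -> A) -> (A=5 B=9)
  8. empty(A) -> (A=0 B=9)
Reached target in 8 moves.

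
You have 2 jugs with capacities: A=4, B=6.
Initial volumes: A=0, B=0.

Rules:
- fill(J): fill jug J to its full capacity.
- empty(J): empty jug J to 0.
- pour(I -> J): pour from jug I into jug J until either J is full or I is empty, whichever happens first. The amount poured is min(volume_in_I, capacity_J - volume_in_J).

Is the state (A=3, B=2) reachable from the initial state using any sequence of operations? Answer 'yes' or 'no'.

BFS explored all 10 reachable states.
Reachable set includes: (0,0), (0,2), (0,4), (0,6), (2,0), (2,6), (4,0), (4,2), (4,4), (4,6)
Target (A=3, B=2) not in reachable set → no.

Answer: no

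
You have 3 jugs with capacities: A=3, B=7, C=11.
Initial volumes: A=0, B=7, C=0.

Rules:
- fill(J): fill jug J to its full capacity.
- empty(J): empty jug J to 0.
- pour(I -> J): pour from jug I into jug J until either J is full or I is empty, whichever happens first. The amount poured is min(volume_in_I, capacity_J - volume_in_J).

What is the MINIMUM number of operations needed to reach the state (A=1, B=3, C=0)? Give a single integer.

BFS from (A=0, B=7, C=0). One shortest path:
  1. pour(B -> A) -> (A=3 B=4 C=0)
  2. empty(A) -> (A=0 B=4 C=0)
  3. pour(B -> A) -> (A=3 B=1 C=0)
  4. pour(A -> C) -> (A=0 B=1 C=3)
  5. pour(B -> A) -> (A=1 B=0 C=3)
  6. pour(C -> B) -> (A=1 B=3 C=0)
Reached target in 6 moves.

Answer: 6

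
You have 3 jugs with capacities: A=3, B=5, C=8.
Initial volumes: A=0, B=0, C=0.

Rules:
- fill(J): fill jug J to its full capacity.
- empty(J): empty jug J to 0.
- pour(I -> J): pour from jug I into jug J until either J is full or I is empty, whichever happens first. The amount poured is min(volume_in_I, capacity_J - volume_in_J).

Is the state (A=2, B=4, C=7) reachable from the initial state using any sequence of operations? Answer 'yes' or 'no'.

BFS explored all 160 reachable states.
Reachable set includes: (0,0,0), (0,0,1), (0,0,2), (0,0,3), (0,0,4), (0,0,5), (0,0,6), (0,0,7), (0,0,8), (0,1,0), (0,1,1), (0,1,2) ...
Target (A=2, B=4, C=7) not in reachable set → no.

Answer: no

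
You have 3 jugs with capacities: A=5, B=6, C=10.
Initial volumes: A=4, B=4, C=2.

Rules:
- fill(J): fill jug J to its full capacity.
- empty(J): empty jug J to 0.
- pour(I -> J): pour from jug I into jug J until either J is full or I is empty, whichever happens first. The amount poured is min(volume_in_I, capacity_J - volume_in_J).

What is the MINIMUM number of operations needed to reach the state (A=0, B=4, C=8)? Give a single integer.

BFS from (A=4, B=4, C=2). One shortest path:
  1. fill(B) -> (A=4 B=6 C=2)
  2. pour(B -> C) -> (A=4 B=0 C=8)
  3. pour(A -> B) -> (A=0 B=4 C=8)
Reached target in 3 moves.

Answer: 3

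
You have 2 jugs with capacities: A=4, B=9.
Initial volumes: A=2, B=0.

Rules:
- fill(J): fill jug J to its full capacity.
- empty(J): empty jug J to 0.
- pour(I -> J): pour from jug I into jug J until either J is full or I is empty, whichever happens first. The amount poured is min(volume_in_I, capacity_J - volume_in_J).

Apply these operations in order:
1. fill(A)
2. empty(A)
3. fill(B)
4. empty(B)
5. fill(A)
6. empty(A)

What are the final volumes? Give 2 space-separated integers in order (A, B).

Answer: 0 0

Derivation:
Step 1: fill(A) -> (A=4 B=0)
Step 2: empty(A) -> (A=0 B=0)
Step 3: fill(B) -> (A=0 B=9)
Step 4: empty(B) -> (A=0 B=0)
Step 5: fill(A) -> (A=4 B=0)
Step 6: empty(A) -> (A=0 B=0)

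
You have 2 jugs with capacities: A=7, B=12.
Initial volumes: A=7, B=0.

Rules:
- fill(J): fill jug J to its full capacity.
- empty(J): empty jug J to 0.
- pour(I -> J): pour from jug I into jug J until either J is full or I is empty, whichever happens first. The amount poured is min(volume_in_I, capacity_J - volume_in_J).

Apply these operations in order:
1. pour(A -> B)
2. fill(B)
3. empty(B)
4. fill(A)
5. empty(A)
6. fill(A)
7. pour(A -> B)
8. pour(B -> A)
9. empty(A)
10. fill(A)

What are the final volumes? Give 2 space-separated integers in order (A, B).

Answer: 7 0

Derivation:
Step 1: pour(A -> B) -> (A=0 B=7)
Step 2: fill(B) -> (A=0 B=12)
Step 3: empty(B) -> (A=0 B=0)
Step 4: fill(A) -> (A=7 B=0)
Step 5: empty(A) -> (A=0 B=0)
Step 6: fill(A) -> (A=7 B=0)
Step 7: pour(A -> B) -> (A=0 B=7)
Step 8: pour(B -> A) -> (A=7 B=0)
Step 9: empty(A) -> (A=0 B=0)
Step 10: fill(A) -> (A=7 B=0)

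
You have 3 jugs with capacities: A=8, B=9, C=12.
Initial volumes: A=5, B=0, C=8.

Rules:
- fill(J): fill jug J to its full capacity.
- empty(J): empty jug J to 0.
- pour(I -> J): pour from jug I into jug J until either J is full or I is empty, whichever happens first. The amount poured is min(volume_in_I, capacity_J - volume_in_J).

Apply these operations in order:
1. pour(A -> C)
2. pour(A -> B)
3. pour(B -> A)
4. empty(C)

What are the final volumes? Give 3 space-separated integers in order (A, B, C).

Step 1: pour(A -> C) -> (A=1 B=0 C=12)
Step 2: pour(A -> B) -> (A=0 B=1 C=12)
Step 3: pour(B -> A) -> (A=1 B=0 C=12)
Step 4: empty(C) -> (A=1 B=0 C=0)

Answer: 1 0 0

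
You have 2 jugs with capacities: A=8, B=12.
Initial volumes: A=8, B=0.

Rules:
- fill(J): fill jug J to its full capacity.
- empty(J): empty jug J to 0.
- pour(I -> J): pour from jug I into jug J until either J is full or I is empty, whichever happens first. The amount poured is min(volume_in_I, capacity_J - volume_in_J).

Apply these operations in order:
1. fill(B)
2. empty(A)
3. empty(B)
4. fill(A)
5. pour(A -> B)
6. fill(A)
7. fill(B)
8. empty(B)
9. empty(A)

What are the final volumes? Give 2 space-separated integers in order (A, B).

Answer: 0 0

Derivation:
Step 1: fill(B) -> (A=8 B=12)
Step 2: empty(A) -> (A=0 B=12)
Step 3: empty(B) -> (A=0 B=0)
Step 4: fill(A) -> (A=8 B=0)
Step 5: pour(A -> B) -> (A=0 B=8)
Step 6: fill(A) -> (A=8 B=8)
Step 7: fill(B) -> (A=8 B=12)
Step 8: empty(B) -> (A=8 B=0)
Step 9: empty(A) -> (A=0 B=0)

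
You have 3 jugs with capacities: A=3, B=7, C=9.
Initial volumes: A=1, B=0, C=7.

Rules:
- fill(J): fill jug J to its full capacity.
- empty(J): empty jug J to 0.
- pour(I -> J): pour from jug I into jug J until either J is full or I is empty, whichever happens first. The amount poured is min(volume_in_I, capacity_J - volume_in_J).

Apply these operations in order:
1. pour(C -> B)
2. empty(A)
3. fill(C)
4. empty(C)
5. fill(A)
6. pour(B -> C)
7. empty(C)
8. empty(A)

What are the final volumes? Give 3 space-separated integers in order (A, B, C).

Step 1: pour(C -> B) -> (A=1 B=7 C=0)
Step 2: empty(A) -> (A=0 B=7 C=0)
Step 3: fill(C) -> (A=0 B=7 C=9)
Step 4: empty(C) -> (A=0 B=7 C=0)
Step 5: fill(A) -> (A=3 B=7 C=0)
Step 6: pour(B -> C) -> (A=3 B=0 C=7)
Step 7: empty(C) -> (A=3 B=0 C=0)
Step 8: empty(A) -> (A=0 B=0 C=0)

Answer: 0 0 0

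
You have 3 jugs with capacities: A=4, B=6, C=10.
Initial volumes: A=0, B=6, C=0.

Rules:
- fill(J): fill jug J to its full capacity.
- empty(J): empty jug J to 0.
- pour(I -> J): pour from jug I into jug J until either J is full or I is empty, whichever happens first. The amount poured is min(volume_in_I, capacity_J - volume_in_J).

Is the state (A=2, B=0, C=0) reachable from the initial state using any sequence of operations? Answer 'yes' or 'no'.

Answer: yes

Derivation:
BFS from (A=0, B=6, C=0):
  1. pour(B -> A) -> (A=4 B=2 C=0)
  2. empty(A) -> (A=0 B=2 C=0)
  3. pour(B -> A) -> (A=2 B=0 C=0)
Target reached → yes.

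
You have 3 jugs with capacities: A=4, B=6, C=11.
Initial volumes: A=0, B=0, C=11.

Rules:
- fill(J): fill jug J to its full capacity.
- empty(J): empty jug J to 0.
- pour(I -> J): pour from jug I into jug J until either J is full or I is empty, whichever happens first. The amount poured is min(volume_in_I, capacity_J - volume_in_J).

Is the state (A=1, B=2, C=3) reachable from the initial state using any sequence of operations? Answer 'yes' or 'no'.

BFS explored all 270 reachable states.
Reachable set includes: (0,0,0), (0,0,1), (0,0,2), (0,0,3), (0,0,4), (0,0,5), (0,0,6), (0,0,7), (0,0,8), (0,0,9), (0,0,10), (0,0,11) ...
Target (A=1, B=2, C=3) not in reachable set → no.

Answer: no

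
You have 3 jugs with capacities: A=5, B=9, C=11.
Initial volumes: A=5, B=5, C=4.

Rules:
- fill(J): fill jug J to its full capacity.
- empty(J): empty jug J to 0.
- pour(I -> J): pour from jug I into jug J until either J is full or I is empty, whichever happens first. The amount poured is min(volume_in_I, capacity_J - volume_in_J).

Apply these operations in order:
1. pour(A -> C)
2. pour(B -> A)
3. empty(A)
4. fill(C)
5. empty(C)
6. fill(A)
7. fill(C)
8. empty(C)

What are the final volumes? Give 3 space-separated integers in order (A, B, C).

Answer: 5 0 0

Derivation:
Step 1: pour(A -> C) -> (A=0 B=5 C=9)
Step 2: pour(B -> A) -> (A=5 B=0 C=9)
Step 3: empty(A) -> (A=0 B=0 C=9)
Step 4: fill(C) -> (A=0 B=0 C=11)
Step 5: empty(C) -> (A=0 B=0 C=0)
Step 6: fill(A) -> (A=5 B=0 C=0)
Step 7: fill(C) -> (A=5 B=0 C=11)
Step 8: empty(C) -> (A=5 B=0 C=0)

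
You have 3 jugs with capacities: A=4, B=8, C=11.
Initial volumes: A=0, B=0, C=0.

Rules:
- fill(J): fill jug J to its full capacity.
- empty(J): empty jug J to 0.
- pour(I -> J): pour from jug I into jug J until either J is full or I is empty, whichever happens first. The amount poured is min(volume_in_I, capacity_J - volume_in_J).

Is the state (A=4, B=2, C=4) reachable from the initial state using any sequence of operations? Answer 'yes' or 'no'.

Answer: yes

Derivation:
BFS from (A=0, B=0, C=0):
  1. fill(A) -> (A=4 B=0 C=0)
  2. fill(C) -> (A=4 B=0 C=11)
  3. pour(C -> B) -> (A=4 B=8 C=3)
  4. empty(B) -> (A=4 B=0 C=3)
  5. pour(C -> B) -> (A=4 B=3 C=0)
  6. fill(C) -> (A=4 B=3 C=11)
  7. pour(C -> B) -> (A=4 B=8 C=6)
  8. empty(B) -> (A=4 B=0 C=6)
  9. pour(C -> B) -> (A=4 B=6 C=0)
  10. pour(A -> C) -> (A=0 B=6 C=4)
  11. pour(B -> A) -> (A=4 B=2 C=4)
Target reached → yes.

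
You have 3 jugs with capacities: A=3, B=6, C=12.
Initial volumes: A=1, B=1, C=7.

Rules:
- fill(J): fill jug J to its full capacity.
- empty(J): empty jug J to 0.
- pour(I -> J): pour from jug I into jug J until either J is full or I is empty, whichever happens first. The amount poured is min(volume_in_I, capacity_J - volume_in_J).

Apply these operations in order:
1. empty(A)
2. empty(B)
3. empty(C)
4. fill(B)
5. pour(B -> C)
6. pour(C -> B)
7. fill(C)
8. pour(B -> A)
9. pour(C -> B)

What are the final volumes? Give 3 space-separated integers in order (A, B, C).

Answer: 3 6 9

Derivation:
Step 1: empty(A) -> (A=0 B=1 C=7)
Step 2: empty(B) -> (A=0 B=0 C=7)
Step 3: empty(C) -> (A=0 B=0 C=0)
Step 4: fill(B) -> (A=0 B=6 C=0)
Step 5: pour(B -> C) -> (A=0 B=0 C=6)
Step 6: pour(C -> B) -> (A=0 B=6 C=0)
Step 7: fill(C) -> (A=0 B=6 C=12)
Step 8: pour(B -> A) -> (A=3 B=3 C=12)
Step 9: pour(C -> B) -> (A=3 B=6 C=9)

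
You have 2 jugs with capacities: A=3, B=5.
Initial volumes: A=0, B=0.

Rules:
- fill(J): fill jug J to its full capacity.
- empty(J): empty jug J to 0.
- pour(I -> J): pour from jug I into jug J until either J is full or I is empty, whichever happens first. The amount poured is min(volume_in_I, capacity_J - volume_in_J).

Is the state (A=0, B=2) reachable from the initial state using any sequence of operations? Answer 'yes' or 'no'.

BFS from (A=0, B=0):
  1. fill(B) -> (A=0 B=5)
  2. pour(B -> A) -> (A=3 B=2)
  3. empty(A) -> (A=0 B=2)
Target reached → yes.

Answer: yes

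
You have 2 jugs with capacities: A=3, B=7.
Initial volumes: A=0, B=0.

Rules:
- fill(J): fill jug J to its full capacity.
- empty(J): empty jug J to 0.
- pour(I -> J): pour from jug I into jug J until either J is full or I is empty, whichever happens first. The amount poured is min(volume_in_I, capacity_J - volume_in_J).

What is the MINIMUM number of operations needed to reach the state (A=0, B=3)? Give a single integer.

BFS from (A=0, B=0). One shortest path:
  1. fill(A) -> (A=3 B=0)
  2. pour(A -> B) -> (A=0 B=3)
Reached target in 2 moves.

Answer: 2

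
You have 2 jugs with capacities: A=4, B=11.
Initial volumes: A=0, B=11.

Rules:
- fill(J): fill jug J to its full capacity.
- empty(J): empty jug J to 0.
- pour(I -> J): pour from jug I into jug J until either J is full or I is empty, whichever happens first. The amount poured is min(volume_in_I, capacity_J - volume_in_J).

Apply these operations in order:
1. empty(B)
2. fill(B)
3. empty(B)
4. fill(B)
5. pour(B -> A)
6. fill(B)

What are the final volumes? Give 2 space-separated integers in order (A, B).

Answer: 4 11

Derivation:
Step 1: empty(B) -> (A=0 B=0)
Step 2: fill(B) -> (A=0 B=11)
Step 3: empty(B) -> (A=0 B=0)
Step 4: fill(B) -> (A=0 B=11)
Step 5: pour(B -> A) -> (A=4 B=7)
Step 6: fill(B) -> (A=4 B=11)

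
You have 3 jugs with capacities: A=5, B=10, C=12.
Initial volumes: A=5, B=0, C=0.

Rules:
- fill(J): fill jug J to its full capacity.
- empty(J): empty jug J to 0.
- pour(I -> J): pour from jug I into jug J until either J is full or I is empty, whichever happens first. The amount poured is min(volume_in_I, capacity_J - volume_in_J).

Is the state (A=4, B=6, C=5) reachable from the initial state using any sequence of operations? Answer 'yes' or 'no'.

Answer: no

Derivation:
BFS explored all 462 reachable states.
Reachable set includes: (0,0,0), (0,0,1), (0,0,2), (0,0,3), (0,0,4), (0,0,5), (0,0,6), (0,0,7), (0,0,8), (0,0,9), (0,0,10), (0,0,11) ...
Target (A=4, B=6, C=5) not in reachable set → no.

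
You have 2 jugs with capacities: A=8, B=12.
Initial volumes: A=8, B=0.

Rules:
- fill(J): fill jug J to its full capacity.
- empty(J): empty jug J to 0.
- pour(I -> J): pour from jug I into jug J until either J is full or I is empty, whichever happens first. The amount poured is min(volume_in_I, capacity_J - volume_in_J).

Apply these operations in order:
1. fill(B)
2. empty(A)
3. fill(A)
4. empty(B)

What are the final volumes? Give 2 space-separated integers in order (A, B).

Answer: 8 0

Derivation:
Step 1: fill(B) -> (A=8 B=12)
Step 2: empty(A) -> (A=0 B=12)
Step 3: fill(A) -> (A=8 B=12)
Step 4: empty(B) -> (A=8 B=0)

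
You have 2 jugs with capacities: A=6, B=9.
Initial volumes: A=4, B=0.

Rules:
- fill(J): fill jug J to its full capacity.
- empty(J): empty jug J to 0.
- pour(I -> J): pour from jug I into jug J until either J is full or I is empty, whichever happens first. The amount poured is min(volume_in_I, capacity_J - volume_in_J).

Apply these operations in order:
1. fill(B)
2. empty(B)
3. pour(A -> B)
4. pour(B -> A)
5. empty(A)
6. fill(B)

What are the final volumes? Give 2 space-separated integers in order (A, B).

Step 1: fill(B) -> (A=4 B=9)
Step 2: empty(B) -> (A=4 B=0)
Step 3: pour(A -> B) -> (A=0 B=4)
Step 4: pour(B -> A) -> (A=4 B=0)
Step 5: empty(A) -> (A=0 B=0)
Step 6: fill(B) -> (A=0 B=9)

Answer: 0 9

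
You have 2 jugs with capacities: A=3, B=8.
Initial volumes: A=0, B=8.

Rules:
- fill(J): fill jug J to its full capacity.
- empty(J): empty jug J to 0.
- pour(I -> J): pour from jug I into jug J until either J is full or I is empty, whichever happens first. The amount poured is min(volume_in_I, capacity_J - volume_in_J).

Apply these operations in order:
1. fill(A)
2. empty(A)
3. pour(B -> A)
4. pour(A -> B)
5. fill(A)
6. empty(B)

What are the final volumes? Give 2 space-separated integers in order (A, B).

Step 1: fill(A) -> (A=3 B=8)
Step 2: empty(A) -> (A=0 B=8)
Step 3: pour(B -> A) -> (A=3 B=5)
Step 4: pour(A -> B) -> (A=0 B=8)
Step 5: fill(A) -> (A=3 B=8)
Step 6: empty(B) -> (A=3 B=0)

Answer: 3 0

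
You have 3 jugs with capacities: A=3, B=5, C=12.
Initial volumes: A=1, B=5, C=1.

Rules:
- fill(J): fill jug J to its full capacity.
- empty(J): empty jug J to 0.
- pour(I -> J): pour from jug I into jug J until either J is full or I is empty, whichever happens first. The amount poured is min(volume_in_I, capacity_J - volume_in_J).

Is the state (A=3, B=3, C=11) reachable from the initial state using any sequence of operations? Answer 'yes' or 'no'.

Answer: yes

Derivation:
BFS from (A=1, B=5, C=1):
  1. pour(B -> C) -> (A=1 B=0 C=6)
  2. fill(B) -> (A=1 B=5 C=6)
  3. pour(B -> C) -> (A=1 B=0 C=11)
  4. fill(B) -> (A=1 B=5 C=11)
  5. pour(B -> A) -> (A=3 B=3 C=11)
Target reached → yes.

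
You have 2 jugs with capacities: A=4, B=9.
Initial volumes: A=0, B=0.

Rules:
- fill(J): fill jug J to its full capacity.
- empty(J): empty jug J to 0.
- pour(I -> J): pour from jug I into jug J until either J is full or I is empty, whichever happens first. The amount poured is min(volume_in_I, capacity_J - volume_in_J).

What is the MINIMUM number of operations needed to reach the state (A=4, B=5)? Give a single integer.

Answer: 2

Derivation:
BFS from (A=0, B=0). One shortest path:
  1. fill(B) -> (A=0 B=9)
  2. pour(B -> A) -> (A=4 B=5)
Reached target in 2 moves.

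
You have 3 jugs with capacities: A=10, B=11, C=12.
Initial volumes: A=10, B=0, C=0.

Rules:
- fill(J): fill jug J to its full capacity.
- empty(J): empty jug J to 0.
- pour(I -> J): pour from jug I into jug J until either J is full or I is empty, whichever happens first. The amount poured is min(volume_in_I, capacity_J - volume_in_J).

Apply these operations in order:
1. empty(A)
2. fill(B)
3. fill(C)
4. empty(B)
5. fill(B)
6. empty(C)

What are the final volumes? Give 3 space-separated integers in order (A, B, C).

Answer: 0 11 0

Derivation:
Step 1: empty(A) -> (A=0 B=0 C=0)
Step 2: fill(B) -> (A=0 B=11 C=0)
Step 3: fill(C) -> (A=0 B=11 C=12)
Step 4: empty(B) -> (A=0 B=0 C=12)
Step 5: fill(B) -> (A=0 B=11 C=12)
Step 6: empty(C) -> (A=0 B=11 C=0)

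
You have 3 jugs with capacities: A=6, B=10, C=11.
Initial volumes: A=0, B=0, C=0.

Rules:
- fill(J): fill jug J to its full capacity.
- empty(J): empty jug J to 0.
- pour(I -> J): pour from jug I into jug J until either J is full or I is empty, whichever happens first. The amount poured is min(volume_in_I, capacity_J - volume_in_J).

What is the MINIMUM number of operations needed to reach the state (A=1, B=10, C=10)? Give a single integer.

Answer: 5

Derivation:
BFS from (A=0, B=0, C=0). One shortest path:
  1. fill(C) -> (A=0 B=0 C=11)
  2. pour(C -> B) -> (A=0 B=10 C=1)
  3. pour(C -> A) -> (A=1 B=10 C=0)
  4. pour(B -> C) -> (A=1 B=0 C=10)
  5. fill(B) -> (A=1 B=10 C=10)
Reached target in 5 moves.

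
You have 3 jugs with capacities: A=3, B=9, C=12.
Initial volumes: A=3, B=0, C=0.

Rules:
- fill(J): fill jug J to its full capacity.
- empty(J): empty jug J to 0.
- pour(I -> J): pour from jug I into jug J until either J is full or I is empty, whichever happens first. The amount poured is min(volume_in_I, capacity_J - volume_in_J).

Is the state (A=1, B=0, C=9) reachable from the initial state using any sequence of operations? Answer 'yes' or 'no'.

Answer: no

Derivation:
BFS explored all 40 reachable states.
Reachable set includes: (0,0,0), (0,0,3), (0,0,6), (0,0,9), (0,0,12), (0,3,0), (0,3,3), (0,3,6), (0,3,9), (0,3,12), (0,6,0), (0,6,3) ...
Target (A=1, B=0, C=9) not in reachable set → no.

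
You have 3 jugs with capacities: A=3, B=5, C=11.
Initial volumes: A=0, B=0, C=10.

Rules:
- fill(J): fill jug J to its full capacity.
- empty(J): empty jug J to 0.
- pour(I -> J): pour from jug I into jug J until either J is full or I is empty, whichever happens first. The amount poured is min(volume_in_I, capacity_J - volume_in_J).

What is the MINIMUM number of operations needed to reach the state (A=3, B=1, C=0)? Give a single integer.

Answer: 4

Derivation:
BFS from (A=0, B=0, C=10). One shortest path:
  1. fill(B) -> (A=0 B=5 C=10)
  2. pour(B -> A) -> (A=3 B=2 C=10)
  3. pour(B -> C) -> (A=3 B=1 C=11)
  4. empty(C) -> (A=3 B=1 C=0)
Reached target in 4 moves.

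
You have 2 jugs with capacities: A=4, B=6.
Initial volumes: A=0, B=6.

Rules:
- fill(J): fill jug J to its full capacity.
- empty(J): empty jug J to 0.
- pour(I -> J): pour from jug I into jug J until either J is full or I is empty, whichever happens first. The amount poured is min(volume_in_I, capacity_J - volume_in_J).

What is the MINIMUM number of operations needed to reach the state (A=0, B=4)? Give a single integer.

Answer: 3

Derivation:
BFS from (A=0, B=6). One shortest path:
  1. fill(A) -> (A=4 B=6)
  2. empty(B) -> (A=4 B=0)
  3. pour(A -> B) -> (A=0 B=4)
Reached target in 3 moves.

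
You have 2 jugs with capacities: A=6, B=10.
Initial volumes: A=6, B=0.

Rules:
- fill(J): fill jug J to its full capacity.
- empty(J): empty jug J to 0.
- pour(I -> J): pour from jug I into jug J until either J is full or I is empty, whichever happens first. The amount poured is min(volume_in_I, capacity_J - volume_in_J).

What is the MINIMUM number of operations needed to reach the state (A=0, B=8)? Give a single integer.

Answer: 7

Derivation:
BFS from (A=6, B=0). One shortest path:
  1. pour(A -> B) -> (A=0 B=6)
  2. fill(A) -> (A=6 B=6)
  3. pour(A -> B) -> (A=2 B=10)
  4. empty(B) -> (A=2 B=0)
  5. pour(A -> B) -> (A=0 B=2)
  6. fill(A) -> (A=6 B=2)
  7. pour(A -> B) -> (A=0 B=8)
Reached target in 7 moves.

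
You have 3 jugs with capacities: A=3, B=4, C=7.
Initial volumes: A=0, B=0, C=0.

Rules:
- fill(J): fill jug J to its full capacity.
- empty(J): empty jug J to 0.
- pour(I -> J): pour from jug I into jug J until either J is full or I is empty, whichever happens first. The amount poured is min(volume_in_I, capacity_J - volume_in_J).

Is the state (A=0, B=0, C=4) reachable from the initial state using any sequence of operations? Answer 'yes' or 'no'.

BFS from (A=0, B=0, C=0):
  1. fill(B) -> (A=0 B=4 C=0)
  2. pour(B -> C) -> (A=0 B=0 C=4)
Target reached → yes.

Answer: yes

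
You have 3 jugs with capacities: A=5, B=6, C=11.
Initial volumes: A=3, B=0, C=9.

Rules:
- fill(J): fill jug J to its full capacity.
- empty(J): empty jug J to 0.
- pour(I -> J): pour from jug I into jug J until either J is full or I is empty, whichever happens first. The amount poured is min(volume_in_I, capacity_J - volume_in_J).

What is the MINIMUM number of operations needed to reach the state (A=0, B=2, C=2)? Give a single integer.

BFS from (A=3, B=0, C=9). One shortest path:
  1. empty(A) -> (A=0 B=0 C=9)
  2. pour(C -> B) -> (A=0 B=6 C=3)
  3. pour(B -> A) -> (A=5 B=1 C=3)
  4. pour(A -> C) -> (A=0 B=1 C=8)
  5. pour(B -> A) -> (A=1 B=0 C=8)
  6. pour(C -> B) -> (A=1 B=6 C=2)
  7. pour(B -> A) -> (A=5 B=2 C=2)
  8. empty(A) -> (A=0 B=2 C=2)
Reached target in 8 moves.

Answer: 8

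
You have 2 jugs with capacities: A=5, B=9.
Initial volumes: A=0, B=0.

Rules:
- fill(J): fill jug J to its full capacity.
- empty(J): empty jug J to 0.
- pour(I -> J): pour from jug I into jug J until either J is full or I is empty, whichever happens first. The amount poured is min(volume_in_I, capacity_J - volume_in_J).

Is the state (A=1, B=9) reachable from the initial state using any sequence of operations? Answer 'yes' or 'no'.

BFS from (A=0, B=0):
  1. fill(A) -> (A=5 B=0)
  2. pour(A -> B) -> (A=0 B=5)
  3. fill(A) -> (A=5 B=5)
  4. pour(A -> B) -> (A=1 B=9)
Target reached → yes.

Answer: yes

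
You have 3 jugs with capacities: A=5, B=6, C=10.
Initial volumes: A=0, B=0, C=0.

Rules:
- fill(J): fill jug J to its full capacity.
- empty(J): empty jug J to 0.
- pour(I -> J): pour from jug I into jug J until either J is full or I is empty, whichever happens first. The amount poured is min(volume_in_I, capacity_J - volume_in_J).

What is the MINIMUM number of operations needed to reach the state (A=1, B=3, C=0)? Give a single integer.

Answer: 8

Derivation:
BFS from (A=0, B=0, C=0). One shortest path:
  1. fill(C) -> (A=0 B=0 C=10)
  2. pour(C -> B) -> (A=0 B=6 C=4)
  3. pour(B -> A) -> (A=5 B=1 C=4)
  4. pour(A -> C) -> (A=0 B=1 C=9)
  5. pour(B -> A) -> (A=1 B=0 C=9)
  6. pour(C -> B) -> (A=1 B=6 C=3)
  7. empty(B) -> (A=1 B=0 C=3)
  8. pour(C -> B) -> (A=1 B=3 C=0)
Reached target in 8 moves.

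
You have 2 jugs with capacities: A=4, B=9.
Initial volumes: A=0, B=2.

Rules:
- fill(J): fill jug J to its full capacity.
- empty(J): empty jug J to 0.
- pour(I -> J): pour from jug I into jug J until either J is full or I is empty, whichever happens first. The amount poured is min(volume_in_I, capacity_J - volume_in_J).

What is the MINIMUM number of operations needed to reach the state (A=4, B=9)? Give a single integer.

BFS from (A=0, B=2). One shortest path:
  1. fill(A) -> (A=4 B=2)
  2. fill(B) -> (A=4 B=9)
Reached target in 2 moves.

Answer: 2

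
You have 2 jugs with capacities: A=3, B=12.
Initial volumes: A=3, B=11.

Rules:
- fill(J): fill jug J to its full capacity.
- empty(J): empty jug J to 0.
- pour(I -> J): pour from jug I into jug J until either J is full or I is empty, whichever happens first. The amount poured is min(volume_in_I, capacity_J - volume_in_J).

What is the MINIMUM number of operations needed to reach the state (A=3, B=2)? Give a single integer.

BFS from (A=3, B=11). One shortest path:
  1. pour(A -> B) -> (A=2 B=12)
  2. empty(B) -> (A=2 B=0)
  3. pour(A -> B) -> (A=0 B=2)
  4. fill(A) -> (A=3 B=2)
Reached target in 4 moves.

Answer: 4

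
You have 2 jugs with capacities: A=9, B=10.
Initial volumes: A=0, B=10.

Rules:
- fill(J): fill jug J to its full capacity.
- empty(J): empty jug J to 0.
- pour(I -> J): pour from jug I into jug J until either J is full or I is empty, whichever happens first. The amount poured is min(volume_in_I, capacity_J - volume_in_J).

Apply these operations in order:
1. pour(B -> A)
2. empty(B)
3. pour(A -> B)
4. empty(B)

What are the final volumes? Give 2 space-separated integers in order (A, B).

Step 1: pour(B -> A) -> (A=9 B=1)
Step 2: empty(B) -> (A=9 B=0)
Step 3: pour(A -> B) -> (A=0 B=9)
Step 4: empty(B) -> (A=0 B=0)

Answer: 0 0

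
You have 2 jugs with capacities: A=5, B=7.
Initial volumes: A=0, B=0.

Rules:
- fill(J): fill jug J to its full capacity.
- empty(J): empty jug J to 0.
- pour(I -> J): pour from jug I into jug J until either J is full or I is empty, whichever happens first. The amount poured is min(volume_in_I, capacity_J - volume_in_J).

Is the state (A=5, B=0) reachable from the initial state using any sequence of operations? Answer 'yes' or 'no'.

Answer: yes

Derivation:
BFS from (A=0, B=0):
  1. fill(A) -> (A=5 B=0)
Target reached → yes.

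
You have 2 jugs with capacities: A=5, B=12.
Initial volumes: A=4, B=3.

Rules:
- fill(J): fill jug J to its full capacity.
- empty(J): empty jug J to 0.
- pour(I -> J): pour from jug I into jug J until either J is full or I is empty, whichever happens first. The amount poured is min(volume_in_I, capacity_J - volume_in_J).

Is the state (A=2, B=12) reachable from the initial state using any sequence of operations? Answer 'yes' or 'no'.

Answer: yes

Derivation:
BFS from (A=4, B=3):
  1. pour(B -> A) -> (A=5 B=2)
  2. empty(A) -> (A=0 B=2)
  3. pour(B -> A) -> (A=2 B=0)
  4. fill(B) -> (A=2 B=12)
Target reached → yes.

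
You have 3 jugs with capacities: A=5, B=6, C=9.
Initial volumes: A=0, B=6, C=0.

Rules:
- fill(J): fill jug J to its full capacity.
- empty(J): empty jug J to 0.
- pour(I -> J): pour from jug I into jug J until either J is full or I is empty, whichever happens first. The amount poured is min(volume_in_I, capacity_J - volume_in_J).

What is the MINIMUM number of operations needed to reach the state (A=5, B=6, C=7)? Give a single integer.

BFS from (A=0, B=6, C=0). One shortest path:
  1. pour(B -> A) -> (A=5 B=1 C=0)
  2. pour(B -> C) -> (A=5 B=0 C=1)
  3. fill(B) -> (A=5 B=6 C=1)
  4. pour(B -> C) -> (A=5 B=0 C=7)
  5. fill(B) -> (A=5 B=6 C=7)
Reached target in 5 moves.

Answer: 5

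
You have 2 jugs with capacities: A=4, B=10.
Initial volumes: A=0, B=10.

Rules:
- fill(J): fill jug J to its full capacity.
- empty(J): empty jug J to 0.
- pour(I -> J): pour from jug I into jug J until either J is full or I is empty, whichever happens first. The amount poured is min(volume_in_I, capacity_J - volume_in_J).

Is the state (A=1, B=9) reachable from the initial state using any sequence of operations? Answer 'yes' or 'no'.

Answer: no

Derivation:
BFS explored all 14 reachable states.
Reachable set includes: (0,0), (0,2), (0,4), (0,6), (0,8), (0,10), (2,0), (2,10), (4,0), (4,2), (4,4), (4,6) ...
Target (A=1, B=9) not in reachable set → no.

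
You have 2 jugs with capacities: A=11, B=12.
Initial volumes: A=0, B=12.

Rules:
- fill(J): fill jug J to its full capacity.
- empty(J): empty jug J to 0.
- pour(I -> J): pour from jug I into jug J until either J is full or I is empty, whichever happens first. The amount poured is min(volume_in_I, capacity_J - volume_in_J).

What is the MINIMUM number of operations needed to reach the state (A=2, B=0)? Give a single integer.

BFS from (A=0, B=12). One shortest path:
  1. pour(B -> A) -> (A=11 B=1)
  2. empty(A) -> (A=0 B=1)
  3. pour(B -> A) -> (A=1 B=0)
  4. fill(B) -> (A=1 B=12)
  5. pour(B -> A) -> (A=11 B=2)
  6. empty(A) -> (A=0 B=2)
  7. pour(B -> A) -> (A=2 B=0)
Reached target in 7 moves.

Answer: 7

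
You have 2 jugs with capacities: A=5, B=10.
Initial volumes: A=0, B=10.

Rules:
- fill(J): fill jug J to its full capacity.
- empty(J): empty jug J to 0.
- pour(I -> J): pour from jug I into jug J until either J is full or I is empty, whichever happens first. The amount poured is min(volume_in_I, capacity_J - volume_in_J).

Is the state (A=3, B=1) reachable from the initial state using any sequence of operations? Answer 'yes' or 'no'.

BFS explored all 6 reachable states.
Reachable set includes: (0,0), (0,5), (0,10), (5,0), (5,5), (5,10)
Target (A=3, B=1) not in reachable set → no.

Answer: no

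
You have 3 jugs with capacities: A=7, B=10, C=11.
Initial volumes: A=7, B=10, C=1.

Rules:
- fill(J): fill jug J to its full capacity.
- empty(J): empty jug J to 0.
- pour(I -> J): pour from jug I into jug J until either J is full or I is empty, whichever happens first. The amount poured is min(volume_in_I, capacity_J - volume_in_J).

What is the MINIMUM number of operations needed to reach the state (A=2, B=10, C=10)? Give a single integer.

Answer: 8

Derivation:
BFS from (A=7, B=10, C=1). One shortest path:
  1. empty(A) -> (A=0 B=10 C=1)
  2. empty(B) -> (A=0 B=0 C=1)
  3. pour(C -> A) -> (A=1 B=0 C=0)
  4. fill(C) -> (A=1 B=0 C=11)
  5. pour(C -> B) -> (A=1 B=10 C=1)
  6. pour(C -> A) -> (A=2 B=10 C=0)
  7. pour(B -> C) -> (A=2 B=0 C=10)
  8. fill(B) -> (A=2 B=10 C=10)
Reached target in 8 moves.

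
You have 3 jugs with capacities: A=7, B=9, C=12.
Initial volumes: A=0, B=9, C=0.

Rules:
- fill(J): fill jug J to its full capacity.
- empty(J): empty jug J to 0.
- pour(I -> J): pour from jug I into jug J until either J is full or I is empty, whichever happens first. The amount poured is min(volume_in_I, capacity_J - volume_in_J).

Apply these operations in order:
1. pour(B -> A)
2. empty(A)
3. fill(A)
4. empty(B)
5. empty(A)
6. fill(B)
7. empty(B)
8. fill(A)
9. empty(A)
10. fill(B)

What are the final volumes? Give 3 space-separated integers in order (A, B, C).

Step 1: pour(B -> A) -> (A=7 B=2 C=0)
Step 2: empty(A) -> (A=0 B=2 C=0)
Step 3: fill(A) -> (A=7 B=2 C=0)
Step 4: empty(B) -> (A=7 B=0 C=0)
Step 5: empty(A) -> (A=0 B=0 C=0)
Step 6: fill(B) -> (A=0 B=9 C=0)
Step 7: empty(B) -> (A=0 B=0 C=0)
Step 8: fill(A) -> (A=7 B=0 C=0)
Step 9: empty(A) -> (A=0 B=0 C=0)
Step 10: fill(B) -> (A=0 B=9 C=0)

Answer: 0 9 0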